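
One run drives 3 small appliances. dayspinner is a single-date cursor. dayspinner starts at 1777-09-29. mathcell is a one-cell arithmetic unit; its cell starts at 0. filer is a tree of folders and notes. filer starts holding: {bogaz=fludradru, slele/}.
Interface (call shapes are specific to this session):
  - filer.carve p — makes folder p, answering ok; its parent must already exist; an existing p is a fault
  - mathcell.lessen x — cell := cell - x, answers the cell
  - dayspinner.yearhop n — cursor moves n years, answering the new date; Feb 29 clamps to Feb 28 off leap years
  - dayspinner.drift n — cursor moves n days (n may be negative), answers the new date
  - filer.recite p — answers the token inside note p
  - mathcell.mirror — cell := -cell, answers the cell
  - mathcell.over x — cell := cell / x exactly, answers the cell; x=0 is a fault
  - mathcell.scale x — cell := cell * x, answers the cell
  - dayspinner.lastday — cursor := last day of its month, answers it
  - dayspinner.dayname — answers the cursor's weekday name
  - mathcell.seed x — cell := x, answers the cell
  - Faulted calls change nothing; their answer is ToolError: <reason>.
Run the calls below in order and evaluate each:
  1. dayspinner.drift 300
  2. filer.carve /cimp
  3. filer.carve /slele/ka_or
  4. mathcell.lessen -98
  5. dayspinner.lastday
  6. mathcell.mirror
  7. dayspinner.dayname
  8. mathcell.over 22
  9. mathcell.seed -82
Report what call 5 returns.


Answer: 1778-07-31

Derivation:
Do: dayspinner.drift[n=300]
See: 1778-07-26
Do: filer.carve[p=/cimp]
See: ok
Do: filer.carve[p=/slele/ka_or]
See: ok
Do: mathcell.lessen[x=-98]
See: 98
Do: dayspinner.lastday[]
See: 1778-07-31
Do: mathcell.mirror[]
See: -98
Do: dayspinner.dayname[]
See: Friday
Do: mathcell.over[x=22]
See: -49/11
Do: mathcell.seed[x=-82]
See: -82


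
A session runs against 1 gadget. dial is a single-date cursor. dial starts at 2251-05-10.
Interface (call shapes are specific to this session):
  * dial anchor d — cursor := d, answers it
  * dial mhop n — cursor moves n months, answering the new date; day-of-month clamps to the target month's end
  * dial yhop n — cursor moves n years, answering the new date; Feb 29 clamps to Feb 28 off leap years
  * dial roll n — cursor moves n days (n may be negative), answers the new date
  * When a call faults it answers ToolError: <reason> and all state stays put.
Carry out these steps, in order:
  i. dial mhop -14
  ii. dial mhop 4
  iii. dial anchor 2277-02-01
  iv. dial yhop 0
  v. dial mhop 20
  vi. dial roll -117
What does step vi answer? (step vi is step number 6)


Answer: 2278-06-06

Derivation:
% dial mhop n: -14
[out] 2250-03-10
% dial mhop n: 4
[out] 2250-07-10
% dial anchor d: 2277-02-01
[out] 2277-02-01
% dial yhop n: 0
[out] 2277-02-01
% dial mhop n: 20
[out] 2278-10-01
% dial roll n: -117
[out] 2278-06-06


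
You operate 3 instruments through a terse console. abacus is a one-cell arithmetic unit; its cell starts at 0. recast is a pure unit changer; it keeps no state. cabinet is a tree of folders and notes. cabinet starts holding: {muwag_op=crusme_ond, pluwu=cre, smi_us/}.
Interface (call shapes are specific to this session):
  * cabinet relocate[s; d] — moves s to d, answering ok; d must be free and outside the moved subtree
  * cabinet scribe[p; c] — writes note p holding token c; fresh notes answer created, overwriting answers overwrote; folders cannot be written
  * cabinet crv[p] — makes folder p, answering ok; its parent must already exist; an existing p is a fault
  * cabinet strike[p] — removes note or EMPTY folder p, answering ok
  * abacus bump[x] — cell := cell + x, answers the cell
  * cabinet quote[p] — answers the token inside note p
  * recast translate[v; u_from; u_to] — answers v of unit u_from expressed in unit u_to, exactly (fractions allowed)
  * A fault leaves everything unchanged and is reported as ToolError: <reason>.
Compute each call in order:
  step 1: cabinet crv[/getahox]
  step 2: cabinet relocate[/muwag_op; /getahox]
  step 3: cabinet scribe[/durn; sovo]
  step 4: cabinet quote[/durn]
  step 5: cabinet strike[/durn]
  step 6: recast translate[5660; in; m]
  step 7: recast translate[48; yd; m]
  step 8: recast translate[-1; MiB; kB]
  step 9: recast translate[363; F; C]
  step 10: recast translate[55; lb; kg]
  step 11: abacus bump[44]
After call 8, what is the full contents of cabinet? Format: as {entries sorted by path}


% cabinet crv p: /getahox
:: ok
% cabinet relocate s: /muwag_op d: /getahox
:: ToolError: exists
% cabinet scribe p: /durn c: sovo
:: created
% cabinet quote p: /durn
:: sovo
% cabinet strike p: /durn
:: ok
% recast translate v: 5660 u_from: in u_to: m
:: 35941/250
% recast translate v: 48 u_from: yd u_to: m
:: 27432/625
% recast translate v: -1 u_from: MiB u_to: kB
:: -131072/125
% recast translate v: 363 u_from: F u_to: C
:: 1655/9
% recast translate v: 55 u_from: lb u_to: kg
:: 498951607/20000000
% abacus bump x: 44
:: 44

Answer: {getahox/, muwag_op=crusme_ond, pluwu=cre, smi_us/}


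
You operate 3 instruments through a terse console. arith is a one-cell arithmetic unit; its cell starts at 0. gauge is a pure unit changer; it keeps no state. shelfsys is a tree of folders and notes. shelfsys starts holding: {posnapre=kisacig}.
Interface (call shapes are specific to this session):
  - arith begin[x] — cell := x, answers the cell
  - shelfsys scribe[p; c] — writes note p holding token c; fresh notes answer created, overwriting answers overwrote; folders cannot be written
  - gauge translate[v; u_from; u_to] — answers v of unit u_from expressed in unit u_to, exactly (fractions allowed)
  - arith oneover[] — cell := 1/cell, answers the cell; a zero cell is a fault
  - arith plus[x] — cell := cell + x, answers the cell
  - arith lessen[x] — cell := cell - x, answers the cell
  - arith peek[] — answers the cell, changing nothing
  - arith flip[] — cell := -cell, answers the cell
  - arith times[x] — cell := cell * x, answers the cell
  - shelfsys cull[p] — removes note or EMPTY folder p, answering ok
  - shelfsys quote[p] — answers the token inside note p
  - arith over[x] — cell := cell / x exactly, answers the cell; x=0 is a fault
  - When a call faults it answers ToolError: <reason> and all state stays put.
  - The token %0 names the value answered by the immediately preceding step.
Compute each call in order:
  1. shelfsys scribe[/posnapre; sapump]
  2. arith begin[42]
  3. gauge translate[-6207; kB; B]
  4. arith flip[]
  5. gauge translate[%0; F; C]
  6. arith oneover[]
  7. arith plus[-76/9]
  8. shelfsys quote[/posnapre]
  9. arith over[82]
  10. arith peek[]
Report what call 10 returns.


Answer: -1067/10332

Derivation:
Calling shelfsys scribe on /posnapre, sapump, → overwrote.
Now I run arith begin on 42, → 42.
I invoke gauge translate on -6207, kB, B, and observe -6207000.
I call arith flip, → -42.
Using gauge translate on %0, F, C, yielding -370/9.
I call arith oneover(), → -1/42.
I run arith plus on -76/9, → -1067/126.
I run shelfsys quote on /posnapre, → sapump.
I run arith over on 82, and see -1067/10332.
Calling arith peek, → -1067/10332.


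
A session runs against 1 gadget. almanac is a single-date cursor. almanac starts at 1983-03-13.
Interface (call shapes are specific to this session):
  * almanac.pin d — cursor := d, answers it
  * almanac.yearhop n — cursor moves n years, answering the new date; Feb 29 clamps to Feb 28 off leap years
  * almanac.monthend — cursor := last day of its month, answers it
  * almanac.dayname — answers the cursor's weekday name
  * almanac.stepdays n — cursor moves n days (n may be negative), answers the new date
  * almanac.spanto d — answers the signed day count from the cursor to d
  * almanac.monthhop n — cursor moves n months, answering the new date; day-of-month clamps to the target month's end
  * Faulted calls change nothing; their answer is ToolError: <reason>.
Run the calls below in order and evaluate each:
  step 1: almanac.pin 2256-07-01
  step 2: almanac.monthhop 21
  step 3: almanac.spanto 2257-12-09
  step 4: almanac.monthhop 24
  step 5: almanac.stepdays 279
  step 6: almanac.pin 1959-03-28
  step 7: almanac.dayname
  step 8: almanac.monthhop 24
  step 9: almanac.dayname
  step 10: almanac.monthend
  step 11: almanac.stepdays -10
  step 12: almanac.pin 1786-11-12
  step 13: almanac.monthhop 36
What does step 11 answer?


Answer: 1961-03-21

Derivation:
Step: almanac.pin[d→2256-07-01]
Result: 2256-07-01
Step: almanac.monthhop[n→21]
Result: 2258-04-01
Step: almanac.spanto[d→2257-12-09]
Result: -113
Step: almanac.monthhop[n→24]
Result: 2260-04-01
Step: almanac.stepdays[n→279]
Result: 2261-01-05
Step: almanac.pin[d→1959-03-28]
Result: 1959-03-28
Step: almanac.dayname[]
Result: Saturday
Step: almanac.monthhop[n→24]
Result: 1961-03-28
Step: almanac.dayname[]
Result: Tuesday
Step: almanac.monthend[]
Result: 1961-03-31
Step: almanac.stepdays[n→-10]
Result: 1961-03-21
Step: almanac.pin[d→1786-11-12]
Result: 1786-11-12
Step: almanac.monthhop[n→36]
Result: 1789-11-12


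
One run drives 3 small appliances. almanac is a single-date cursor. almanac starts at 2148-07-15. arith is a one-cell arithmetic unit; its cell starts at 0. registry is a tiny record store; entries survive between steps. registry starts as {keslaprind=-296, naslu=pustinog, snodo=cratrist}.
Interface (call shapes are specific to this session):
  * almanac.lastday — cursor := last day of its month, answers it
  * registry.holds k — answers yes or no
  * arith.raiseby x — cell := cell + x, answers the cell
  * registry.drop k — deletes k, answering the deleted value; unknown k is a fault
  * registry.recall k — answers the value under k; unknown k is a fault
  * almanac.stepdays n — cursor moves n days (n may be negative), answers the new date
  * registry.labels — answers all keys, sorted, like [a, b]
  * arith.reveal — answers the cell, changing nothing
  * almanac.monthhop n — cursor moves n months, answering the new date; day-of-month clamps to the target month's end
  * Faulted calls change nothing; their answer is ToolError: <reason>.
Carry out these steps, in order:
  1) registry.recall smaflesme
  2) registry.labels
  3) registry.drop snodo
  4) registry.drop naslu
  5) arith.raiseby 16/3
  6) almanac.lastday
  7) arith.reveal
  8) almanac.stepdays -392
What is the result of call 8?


$ registry.recall k→smaflesme
= ToolError: no such key smaflesme
$ registry.labels
= [keslaprind, naslu, snodo]
$ registry.drop k→snodo
= cratrist
$ registry.drop k→naslu
= pustinog
$ arith.raiseby x→16/3
= 16/3
$ almanac.lastday
= 2148-07-31
$ arith.reveal
= 16/3
$ almanac.stepdays n→-392
= 2147-07-05

Answer: 2147-07-05


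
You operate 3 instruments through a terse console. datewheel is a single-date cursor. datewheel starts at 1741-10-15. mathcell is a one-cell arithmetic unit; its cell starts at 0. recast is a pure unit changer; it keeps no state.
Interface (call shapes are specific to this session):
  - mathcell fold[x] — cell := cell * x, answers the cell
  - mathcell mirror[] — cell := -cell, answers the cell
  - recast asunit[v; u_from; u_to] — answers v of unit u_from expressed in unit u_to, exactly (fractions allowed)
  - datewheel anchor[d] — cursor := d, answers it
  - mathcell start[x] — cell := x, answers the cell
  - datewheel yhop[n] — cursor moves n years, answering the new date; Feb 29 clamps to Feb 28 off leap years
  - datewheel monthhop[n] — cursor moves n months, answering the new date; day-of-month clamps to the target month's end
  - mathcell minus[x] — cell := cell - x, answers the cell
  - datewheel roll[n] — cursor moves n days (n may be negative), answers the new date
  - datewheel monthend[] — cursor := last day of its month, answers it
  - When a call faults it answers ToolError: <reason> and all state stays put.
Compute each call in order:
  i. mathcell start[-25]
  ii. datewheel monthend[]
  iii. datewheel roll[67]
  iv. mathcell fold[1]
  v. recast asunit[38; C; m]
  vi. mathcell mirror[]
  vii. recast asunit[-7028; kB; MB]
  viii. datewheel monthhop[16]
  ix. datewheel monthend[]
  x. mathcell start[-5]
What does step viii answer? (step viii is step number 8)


Answer: 1743-05-06

Derivation:
% mathcell start(x→-25) -> -25
% datewheel monthend() -> 1741-10-31
% datewheel roll(n→67) -> 1742-01-06
% mathcell fold(x→1) -> -25
% recast asunit(v→38, u_from→C, u_to→m) -> ToolError: incompatible units
% mathcell mirror() -> 25
% recast asunit(v→-7028, u_from→kB, u_to→MB) -> -1757/250
% datewheel monthhop(n→16) -> 1743-05-06
% datewheel monthend() -> 1743-05-31
% mathcell start(x→-5) -> -5


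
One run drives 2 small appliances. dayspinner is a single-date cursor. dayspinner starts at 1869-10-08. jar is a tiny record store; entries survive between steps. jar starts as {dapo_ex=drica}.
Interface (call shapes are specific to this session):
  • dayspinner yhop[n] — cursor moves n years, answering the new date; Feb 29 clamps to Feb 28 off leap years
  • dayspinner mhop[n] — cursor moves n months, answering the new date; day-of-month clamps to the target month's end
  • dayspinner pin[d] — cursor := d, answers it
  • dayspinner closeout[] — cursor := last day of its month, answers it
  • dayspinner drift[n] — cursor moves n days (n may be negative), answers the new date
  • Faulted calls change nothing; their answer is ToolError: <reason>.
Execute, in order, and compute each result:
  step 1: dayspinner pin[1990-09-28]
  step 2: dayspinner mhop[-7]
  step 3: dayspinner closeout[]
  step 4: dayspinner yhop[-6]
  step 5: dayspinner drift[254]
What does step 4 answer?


;; dayspinner pin(d='1990-09-28') ~> 1990-09-28
;; dayspinner mhop(n='-7') ~> 1990-02-28
;; dayspinner closeout() ~> 1990-02-28
;; dayspinner yhop(n='-6') ~> 1984-02-28
;; dayspinner drift(n='254') ~> 1984-11-08

Answer: 1984-02-28


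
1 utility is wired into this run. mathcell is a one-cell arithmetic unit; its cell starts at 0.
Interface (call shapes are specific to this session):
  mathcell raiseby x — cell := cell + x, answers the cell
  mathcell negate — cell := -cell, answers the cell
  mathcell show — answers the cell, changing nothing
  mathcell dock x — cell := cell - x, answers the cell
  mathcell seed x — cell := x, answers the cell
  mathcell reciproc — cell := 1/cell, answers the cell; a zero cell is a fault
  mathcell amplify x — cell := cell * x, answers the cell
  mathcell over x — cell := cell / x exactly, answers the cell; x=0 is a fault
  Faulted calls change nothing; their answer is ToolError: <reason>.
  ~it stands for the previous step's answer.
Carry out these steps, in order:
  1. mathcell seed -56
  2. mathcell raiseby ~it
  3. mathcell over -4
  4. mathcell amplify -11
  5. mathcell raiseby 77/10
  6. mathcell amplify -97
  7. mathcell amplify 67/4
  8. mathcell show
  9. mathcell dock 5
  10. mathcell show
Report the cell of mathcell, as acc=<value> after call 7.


Now I run mathcell seed using -56, and see -56.
Invoking mathcell raiseby using ~it, yielding -112.
Now I run mathcell over using -4, giving 28.
Then mathcell amplify using -11, yielding -308.
I call mathcell raiseby using 77/10, and see -3003/10.
I invoke mathcell amplify using -97, — result: 291291/10.
Invoking mathcell amplify using 67/4, which returns 19516497/40.
Now I run mathcell show, — result: 19516497/40.
Now I run mathcell dock using 5, yielding 19516297/40.
Then mathcell show(), and see 19516297/40.

Answer: acc=19516497/40


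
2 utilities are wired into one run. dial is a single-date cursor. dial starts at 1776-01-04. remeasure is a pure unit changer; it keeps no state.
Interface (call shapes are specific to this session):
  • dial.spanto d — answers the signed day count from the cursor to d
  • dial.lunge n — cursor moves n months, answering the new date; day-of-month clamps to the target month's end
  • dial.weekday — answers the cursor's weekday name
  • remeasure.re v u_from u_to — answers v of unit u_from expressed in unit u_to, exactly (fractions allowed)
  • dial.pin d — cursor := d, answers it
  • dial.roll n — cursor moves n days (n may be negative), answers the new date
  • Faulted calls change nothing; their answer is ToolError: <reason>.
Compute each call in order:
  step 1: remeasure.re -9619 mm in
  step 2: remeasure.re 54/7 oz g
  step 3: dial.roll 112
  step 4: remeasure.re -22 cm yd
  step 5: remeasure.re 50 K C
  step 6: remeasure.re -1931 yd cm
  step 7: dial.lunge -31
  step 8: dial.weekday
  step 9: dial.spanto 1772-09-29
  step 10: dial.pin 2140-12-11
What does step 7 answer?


Answer: 1773-09-25

Derivation:
Do: re[v='-9619'; u_from='mm'; u_to='in']
See: -48095/127
Do: re[v='54/7'; u_from='oz'; u_to='g']
See: 174957057/800000
Do: roll[n='112']
See: 1776-04-25
Do: re[v='-22'; u_from='cm'; u_to='yd']
See: -275/1143
Do: re[v='50'; u_from='K'; u_to='C']
See: -4463/20
Do: re[v='-1931'; u_from='yd'; u_to='cm']
See: -4414266/25
Do: lunge[n='-31']
See: 1773-09-25
Do: weekday[]
See: Saturday
Do: spanto[d='1772-09-29']
See: -361
Do: pin[d='2140-12-11']
See: 2140-12-11


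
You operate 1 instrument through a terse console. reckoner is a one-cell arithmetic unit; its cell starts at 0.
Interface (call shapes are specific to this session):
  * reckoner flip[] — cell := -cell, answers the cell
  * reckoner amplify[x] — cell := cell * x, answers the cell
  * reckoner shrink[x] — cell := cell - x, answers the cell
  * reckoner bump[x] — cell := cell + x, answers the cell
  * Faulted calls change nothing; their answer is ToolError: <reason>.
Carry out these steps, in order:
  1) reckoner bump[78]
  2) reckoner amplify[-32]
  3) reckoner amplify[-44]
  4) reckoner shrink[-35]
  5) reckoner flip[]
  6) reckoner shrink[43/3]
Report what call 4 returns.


Answer: 109859

Derivation:
% 1. reckoner bump(x: 78) == 78
% 2. reckoner amplify(x: -32) == -2496
% 3. reckoner amplify(x: -44) == 109824
% 4. reckoner shrink(x: -35) == 109859
% 5. reckoner flip() == -109859
% 6. reckoner shrink(x: 43/3) == -329620/3


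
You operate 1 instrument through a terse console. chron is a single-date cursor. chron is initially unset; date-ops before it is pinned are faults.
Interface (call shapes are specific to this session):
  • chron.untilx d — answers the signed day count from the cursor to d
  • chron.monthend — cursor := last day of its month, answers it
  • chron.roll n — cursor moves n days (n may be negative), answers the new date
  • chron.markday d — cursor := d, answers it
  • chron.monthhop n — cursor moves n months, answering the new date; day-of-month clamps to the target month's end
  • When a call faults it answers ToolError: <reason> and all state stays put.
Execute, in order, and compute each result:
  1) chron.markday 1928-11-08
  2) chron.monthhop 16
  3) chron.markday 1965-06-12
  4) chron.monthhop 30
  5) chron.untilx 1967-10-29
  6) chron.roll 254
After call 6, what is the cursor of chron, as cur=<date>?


Answer: cur=1968-08-22

Derivation:
% markday(d='1928-11-08') => 1928-11-08
% monthhop(n='16') => 1930-03-08
% markday(d='1965-06-12') => 1965-06-12
% monthhop(n='30') => 1967-12-12
% untilx(d='1967-10-29') => -44
% roll(n='254') => 1968-08-22


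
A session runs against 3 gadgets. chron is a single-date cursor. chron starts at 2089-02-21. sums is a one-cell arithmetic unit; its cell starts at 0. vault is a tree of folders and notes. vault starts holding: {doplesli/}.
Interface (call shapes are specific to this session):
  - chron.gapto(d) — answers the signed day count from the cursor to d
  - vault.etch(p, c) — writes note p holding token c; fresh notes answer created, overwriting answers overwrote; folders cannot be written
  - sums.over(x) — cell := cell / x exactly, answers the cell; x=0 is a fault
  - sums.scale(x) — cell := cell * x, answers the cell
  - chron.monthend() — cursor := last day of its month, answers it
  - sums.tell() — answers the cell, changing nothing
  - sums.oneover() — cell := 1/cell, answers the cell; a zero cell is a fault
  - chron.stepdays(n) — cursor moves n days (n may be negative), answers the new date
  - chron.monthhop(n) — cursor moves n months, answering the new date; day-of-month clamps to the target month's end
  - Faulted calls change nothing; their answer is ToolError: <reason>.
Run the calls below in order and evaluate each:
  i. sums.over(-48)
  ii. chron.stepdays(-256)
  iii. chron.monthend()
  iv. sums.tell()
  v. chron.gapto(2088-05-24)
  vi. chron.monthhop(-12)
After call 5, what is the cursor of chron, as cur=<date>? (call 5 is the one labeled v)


Answer: cur=2088-06-30

Derivation:
Using over with x=-48, yielding 0.
I run stepdays with n=-256, and see 2088-06-10.
Using monthend, and get 2088-06-30.
Calling tell(), → 0.
I call gapto with d=2088-05-24: -37.
Now I run monthhop with n=-12: 2087-06-30.


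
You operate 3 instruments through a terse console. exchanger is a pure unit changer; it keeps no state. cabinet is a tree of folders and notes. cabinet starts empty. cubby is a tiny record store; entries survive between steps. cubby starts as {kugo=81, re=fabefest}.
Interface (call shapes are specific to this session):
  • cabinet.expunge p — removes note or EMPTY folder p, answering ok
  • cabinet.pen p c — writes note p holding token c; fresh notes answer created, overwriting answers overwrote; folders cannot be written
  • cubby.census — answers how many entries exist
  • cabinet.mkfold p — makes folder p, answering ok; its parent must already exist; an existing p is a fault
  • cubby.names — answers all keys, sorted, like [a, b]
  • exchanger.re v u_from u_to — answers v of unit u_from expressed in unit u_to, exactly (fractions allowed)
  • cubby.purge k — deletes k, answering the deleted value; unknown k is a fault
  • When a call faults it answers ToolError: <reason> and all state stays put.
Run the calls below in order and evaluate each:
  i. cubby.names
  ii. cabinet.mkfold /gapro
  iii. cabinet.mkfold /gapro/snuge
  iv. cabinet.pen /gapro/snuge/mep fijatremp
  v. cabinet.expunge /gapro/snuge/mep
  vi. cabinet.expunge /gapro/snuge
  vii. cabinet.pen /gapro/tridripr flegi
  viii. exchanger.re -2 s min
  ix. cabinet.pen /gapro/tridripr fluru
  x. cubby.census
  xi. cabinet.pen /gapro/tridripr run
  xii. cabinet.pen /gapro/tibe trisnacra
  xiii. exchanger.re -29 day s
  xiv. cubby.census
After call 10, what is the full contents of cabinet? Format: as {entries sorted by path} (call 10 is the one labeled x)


Answer: {gapro/, gapro/tridripr=fluru}

Derivation:
I run cubby.names(), which returns [kugo, re].
I invoke cabinet.mkfold on /gapro, yielding ok.
I run cabinet.mkfold on /gapro/snuge, which returns ok.
I call cabinet.pen on /gapro/snuge/mep, fijatremp, giving created.
I run cabinet.expunge on /gapro/snuge/mep, and see ok.
I use cabinet.expunge on /gapro/snuge, → ok.
Calling cabinet.pen on /gapro/tridripr, flegi: created.
I run exchanger.re on -2, s, min, and observe -1/30.
I call cabinet.pen on /gapro/tridripr, fluru, giving overwrote.
I run cubby.census, and see 2.
Then cabinet.pen on /gapro/tridripr, run, → overwrote.
I try cabinet.pen on /gapro/tibe, trisnacra, and observe created.
Now I run exchanger.re on -29, day, s: -2505600.
I use cubby.census(), — result: 2.


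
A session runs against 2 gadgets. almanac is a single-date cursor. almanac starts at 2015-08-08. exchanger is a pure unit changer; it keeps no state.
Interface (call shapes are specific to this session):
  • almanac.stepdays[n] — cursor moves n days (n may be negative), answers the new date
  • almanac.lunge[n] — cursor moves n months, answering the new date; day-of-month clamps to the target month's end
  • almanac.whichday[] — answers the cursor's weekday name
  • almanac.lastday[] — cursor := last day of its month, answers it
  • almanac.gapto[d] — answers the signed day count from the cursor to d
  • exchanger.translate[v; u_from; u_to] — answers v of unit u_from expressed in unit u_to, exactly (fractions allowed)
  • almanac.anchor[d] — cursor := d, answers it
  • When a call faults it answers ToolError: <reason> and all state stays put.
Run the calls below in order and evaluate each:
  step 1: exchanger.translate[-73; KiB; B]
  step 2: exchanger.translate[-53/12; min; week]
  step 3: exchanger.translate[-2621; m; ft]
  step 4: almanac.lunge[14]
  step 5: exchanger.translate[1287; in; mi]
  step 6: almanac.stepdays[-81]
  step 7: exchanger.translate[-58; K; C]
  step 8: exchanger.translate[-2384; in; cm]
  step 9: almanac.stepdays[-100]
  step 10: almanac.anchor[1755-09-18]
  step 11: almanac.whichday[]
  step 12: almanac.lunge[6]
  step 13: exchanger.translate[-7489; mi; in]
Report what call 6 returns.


Answer: 2016-07-19

Derivation:
CALL exchanger.translate[v=-73; u_from=KiB; u_to=B]
RET  -74752
CALL exchanger.translate[v=-53/12; u_from=min; u_to=week]
RET  -53/120960
CALL exchanger.translate[v=-2621; u_from=m; u_to=ft]
RET  -3276250/381
CALL almanac.lunge[n=14]
RET  2016-10-08
CALL exchanger.translate[v=1287; u_from=in; u_to=mi]
RET  13/640
CALL almanac.stepdays[n=-81]
RET  2016-07-19
CALL exchanger.translate[v=-58; u_from=K; u_to=C]
RET  -6623/20
CALL exchanger.translate[v=-2384; u_from=in; u_to=cm]
RET  -151384/25
CALL almanac.stepdays[n=-100]
RET  2016-04-10
CALL almanac.anchor[d=1755-09-18]
RET  1755-09-18
CALL almanac.whichday[]
RET  Thursday
CALL almanac.lunge[n=6]
RET  1756-03-18
CALL exchanger.translate[v=-7489; u_from=mi; u_to=in]
RET  -474503040


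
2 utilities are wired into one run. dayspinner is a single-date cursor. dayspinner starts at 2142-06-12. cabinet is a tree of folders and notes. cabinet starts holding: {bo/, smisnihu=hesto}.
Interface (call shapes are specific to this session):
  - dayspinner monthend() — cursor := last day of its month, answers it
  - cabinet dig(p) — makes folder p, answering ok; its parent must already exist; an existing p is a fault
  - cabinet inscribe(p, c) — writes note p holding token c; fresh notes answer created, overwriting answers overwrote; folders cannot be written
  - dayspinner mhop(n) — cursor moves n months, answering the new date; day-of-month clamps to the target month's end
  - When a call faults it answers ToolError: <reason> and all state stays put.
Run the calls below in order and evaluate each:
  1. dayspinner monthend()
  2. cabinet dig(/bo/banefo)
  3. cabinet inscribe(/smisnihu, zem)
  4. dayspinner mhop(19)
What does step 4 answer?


Answer: 2144-01-30

Derivation:
Invoking dayspinner monthend, and see 2142-06-30.
I use cabinet dig using p=/bo/banefo, — result: ok.
I run cabinet inscribe using p=/smisnihu, c=zem, yielding overwrote.
I invoke dayspinner mhop using n=19, which returns 2144-01-30.


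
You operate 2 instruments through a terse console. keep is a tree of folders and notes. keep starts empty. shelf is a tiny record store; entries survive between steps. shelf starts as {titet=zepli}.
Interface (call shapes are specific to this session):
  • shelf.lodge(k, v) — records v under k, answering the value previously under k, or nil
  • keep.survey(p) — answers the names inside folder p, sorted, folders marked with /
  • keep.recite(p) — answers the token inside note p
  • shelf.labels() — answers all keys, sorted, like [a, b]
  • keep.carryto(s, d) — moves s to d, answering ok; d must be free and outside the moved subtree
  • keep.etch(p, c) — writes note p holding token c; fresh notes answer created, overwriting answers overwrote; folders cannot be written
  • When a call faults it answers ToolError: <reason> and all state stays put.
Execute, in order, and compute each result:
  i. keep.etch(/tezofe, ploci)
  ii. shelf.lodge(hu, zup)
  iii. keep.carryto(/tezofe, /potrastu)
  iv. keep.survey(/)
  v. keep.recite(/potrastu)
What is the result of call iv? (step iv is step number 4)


Step: etch[/tezofe; ploci]
Result: created
Step: lodge[hu; zup]
Result: nil
Step: carryto[/tezofe; /potrastu]
Result: ok
Step: survey[/]
Result: [potrastu]
Step: recite[/potrastu]
Result: ploci

Answer: [potrastu]


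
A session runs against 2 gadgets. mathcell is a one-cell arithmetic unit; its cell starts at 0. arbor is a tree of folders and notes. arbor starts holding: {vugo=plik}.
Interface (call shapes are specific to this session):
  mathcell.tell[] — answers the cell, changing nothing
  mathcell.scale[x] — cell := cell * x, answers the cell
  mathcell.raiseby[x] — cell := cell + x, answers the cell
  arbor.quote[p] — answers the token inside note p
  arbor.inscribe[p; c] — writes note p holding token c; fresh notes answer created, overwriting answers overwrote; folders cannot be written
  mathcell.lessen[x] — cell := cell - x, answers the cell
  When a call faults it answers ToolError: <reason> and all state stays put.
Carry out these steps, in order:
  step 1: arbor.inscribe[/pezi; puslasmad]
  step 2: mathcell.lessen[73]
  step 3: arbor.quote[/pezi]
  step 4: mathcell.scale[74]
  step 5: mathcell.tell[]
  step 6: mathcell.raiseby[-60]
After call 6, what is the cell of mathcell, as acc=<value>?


;; 1. arbor.inscribe(p='/pezi', c='puslasmad') : created
;; 2. mathcell.lessen(x='73') : -73
;; 3. arbor.quote(p='/pezi') : puslasmad
;; 4. mathcell.scale(x='74') : -5402
;; 5. mathcell.tell() : -5402
;; 6. mathcell.raiseby(x='-60') : -5462

Answer: acc=-5462


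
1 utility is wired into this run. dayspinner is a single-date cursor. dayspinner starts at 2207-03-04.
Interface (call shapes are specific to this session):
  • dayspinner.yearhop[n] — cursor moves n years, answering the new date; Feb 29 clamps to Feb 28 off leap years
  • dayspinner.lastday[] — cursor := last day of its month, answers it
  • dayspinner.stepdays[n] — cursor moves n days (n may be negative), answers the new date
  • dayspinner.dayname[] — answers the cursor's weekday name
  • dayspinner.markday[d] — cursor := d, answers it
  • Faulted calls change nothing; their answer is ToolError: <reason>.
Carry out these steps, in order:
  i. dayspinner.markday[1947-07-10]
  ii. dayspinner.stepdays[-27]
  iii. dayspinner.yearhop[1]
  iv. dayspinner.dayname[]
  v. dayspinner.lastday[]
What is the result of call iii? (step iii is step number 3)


Answer: 1948-06-13

Derivation:
[in] dayspinner.markday d: 1947-07-10
  1947-07-10
[in] dayspinner.stepdays n: -27
  1947-06-13
[in] dayspinner.yearhop n: 1
  1948-06-13
[in] dayspinner.dayname
  Sunday
[in] dayspinner.lastday
  1948-06-30


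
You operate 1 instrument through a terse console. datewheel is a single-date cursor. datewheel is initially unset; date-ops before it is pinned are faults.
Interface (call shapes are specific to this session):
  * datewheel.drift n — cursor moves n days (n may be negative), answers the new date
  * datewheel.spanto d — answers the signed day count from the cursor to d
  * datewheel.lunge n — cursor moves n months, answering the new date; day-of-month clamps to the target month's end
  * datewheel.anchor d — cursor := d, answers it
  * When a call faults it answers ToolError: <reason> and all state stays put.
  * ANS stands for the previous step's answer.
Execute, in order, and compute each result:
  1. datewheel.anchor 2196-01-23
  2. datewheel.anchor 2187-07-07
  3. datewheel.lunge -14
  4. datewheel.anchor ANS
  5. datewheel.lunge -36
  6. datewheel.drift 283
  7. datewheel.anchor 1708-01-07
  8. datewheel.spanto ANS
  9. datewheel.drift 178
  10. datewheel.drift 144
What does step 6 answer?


Answer: 2184-02-14

Derivation:
% 1. datewheel.anchor(d→2196-01-23) -> 2196-01-23
% 2. datewheel.anchor(d→2187-07-07) -> 2187-07-07
% 3. datewheel.lunge(n→-14) -> 2186-05-07
% 4. datewheel.anchor(d→ANS) -> 2186-05-07
% 5. datewheel.lunge(n→-36) -> 2183-05-07
% 6. datewheel.drift(n→283) -> 2184-02-14
% 7. datewheel.anchor(d→1708-01-07) -> 1708-01-07
% 8. datewheel.spanto(d→ANS) -> 0
% 9. datewheel.drift(n→178) -> 1708-07-03
% 10. datewheel.drift(n→144) -> 1708-11-24


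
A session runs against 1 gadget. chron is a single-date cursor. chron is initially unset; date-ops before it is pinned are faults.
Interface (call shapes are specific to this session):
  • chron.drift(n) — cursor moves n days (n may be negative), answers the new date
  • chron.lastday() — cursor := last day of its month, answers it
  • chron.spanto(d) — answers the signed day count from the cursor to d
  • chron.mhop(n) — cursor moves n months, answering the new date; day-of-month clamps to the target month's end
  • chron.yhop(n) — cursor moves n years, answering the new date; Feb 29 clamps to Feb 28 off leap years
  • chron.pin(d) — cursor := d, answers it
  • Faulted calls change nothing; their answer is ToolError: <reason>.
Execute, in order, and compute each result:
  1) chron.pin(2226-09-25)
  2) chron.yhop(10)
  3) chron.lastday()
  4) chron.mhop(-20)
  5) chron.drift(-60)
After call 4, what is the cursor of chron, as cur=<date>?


Answer: cur=2235-01-30

Derivation:
-- 1. chron.pin(d→2226-09-25) ~> 2226-09-25
-- 2. chron.yhop(n→10) ~> 2236-09-25
-- 3. chron.lastday() ~> 2236-09-30
-- 4. chron.mhop(n→-20) ~> 2235-01-30
-- 5. chron.drift(n→-60) ~> 2234-12-01


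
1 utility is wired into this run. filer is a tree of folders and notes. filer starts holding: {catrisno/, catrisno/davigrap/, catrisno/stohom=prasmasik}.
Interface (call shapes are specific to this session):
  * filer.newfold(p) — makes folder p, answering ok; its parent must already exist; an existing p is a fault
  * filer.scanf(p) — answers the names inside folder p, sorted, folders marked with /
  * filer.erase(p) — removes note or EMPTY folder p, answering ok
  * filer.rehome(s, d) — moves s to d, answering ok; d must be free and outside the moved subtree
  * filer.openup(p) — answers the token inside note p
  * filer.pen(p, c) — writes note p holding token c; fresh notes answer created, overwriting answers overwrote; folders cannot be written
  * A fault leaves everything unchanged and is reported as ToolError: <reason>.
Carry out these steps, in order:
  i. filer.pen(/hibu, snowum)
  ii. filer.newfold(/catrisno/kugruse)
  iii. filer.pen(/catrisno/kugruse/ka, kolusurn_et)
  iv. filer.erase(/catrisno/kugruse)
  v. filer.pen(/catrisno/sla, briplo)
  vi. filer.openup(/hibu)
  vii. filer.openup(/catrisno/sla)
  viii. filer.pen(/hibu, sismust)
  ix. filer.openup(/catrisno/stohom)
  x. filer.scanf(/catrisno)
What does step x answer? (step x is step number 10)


Act: filer.pen[p: /hibu; c: snowum]
Obs: created
Act: filer.newfold[p: /catrisno/kugruse]
Obs: ok
Act: filer.pen[p: /catrisno/kugruse/ka; c: kolusurn_et]
Obs: created
Act: filer.erase[p: /catrisno/kugruse]
Obs: ToolError: not empty
Act: filer.pen[p: /catrisno/sla; c: briplo]
Obs: created
Act: filer.openup[p: /hibu]
Obs: snowum
Act: filer.openup[p: /catrisno/sla]
Obs: briplo
Act: filer.pen[p: /hibu; c: sismust]
Obs: overwrote
Act: filer.openup[p: /catrisno/stohom]
Obs: prasmasik
Act: filer.scanf[p: /catrisno]
Obs: [davigrap/, kugruse/, sla, stohom]

Answer: [davigrap/, kugruse/, sla, stohom]


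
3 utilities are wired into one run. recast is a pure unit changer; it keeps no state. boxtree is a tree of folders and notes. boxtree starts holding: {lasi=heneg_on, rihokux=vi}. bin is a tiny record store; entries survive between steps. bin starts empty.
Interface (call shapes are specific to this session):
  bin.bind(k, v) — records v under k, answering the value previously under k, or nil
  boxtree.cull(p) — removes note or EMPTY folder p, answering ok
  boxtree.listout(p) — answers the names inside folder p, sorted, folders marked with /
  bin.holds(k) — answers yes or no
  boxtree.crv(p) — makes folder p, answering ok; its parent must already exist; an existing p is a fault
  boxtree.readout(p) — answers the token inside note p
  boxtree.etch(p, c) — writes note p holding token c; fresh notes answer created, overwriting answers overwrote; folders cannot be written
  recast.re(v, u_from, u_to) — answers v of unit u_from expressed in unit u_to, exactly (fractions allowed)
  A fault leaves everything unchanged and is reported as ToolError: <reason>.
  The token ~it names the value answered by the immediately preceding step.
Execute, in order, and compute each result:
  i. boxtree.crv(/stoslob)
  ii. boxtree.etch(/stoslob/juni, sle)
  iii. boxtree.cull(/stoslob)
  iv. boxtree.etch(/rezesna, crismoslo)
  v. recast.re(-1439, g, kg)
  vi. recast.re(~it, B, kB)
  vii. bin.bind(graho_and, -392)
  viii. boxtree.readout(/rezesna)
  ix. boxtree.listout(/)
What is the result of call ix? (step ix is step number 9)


I run boxtree.crv on p→/stoslob, and see ok.
I invoke boxtree.etch on p→/stoslob/juni, c→sle: created.
I use boxtree.cull on p→/stoslob, and observe ToolError: not empty.
Then boxtree.etch on p→/rezesna, c→crismoslo, giving created.
I call recast.re on v→-1439, u_from→g, u_to→kg, giving -1439/1000.
I invoke recast.re on v→~it, u_from→B, u_to→kB, yielding -1439/1000000.
Now I run bin.bind on k→graho_and, v→-392, and get nil.
I run boxtree.readout on p→/rezesna, which returns crismoslo.
I try boxtree.listout on p→/, and observe [lasi, rezesna, rihokux, stoslob/].

Answer: [lasi, rezesna, rihokux, stoslob/]


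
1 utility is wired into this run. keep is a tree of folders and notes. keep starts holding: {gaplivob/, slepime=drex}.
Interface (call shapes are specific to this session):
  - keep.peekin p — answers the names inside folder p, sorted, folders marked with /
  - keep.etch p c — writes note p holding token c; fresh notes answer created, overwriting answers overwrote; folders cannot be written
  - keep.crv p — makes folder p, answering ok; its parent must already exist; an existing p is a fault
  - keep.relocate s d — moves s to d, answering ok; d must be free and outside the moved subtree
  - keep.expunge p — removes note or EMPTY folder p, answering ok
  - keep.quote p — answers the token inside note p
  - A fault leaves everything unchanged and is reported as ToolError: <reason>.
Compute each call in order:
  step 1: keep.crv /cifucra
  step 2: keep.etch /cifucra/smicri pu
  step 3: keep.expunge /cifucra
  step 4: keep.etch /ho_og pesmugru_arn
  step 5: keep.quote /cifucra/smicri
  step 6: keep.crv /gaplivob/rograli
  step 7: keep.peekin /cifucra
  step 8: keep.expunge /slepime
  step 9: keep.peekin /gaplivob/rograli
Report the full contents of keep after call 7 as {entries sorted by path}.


Answer: {cifucra/, cifucra/smicri=pu, gaplivob/, gaplivob/rograli/, ho_og=pesmugru_arn, slepime=drex}

Derivation:
! crv(/cifucra) == ok
! etch(/cifucra/smicri, pu) == created
! expunge(/cifucra) == ToolError: not empty
! etch(/ho_og, pesmugru_arn) == created
! quote(/cifucra/smicri) == pu
! crv(/gaplivob/rograli) == ok
! peekin(/cifucra) == [smicri]
! expunge(/slepime) == ok
! peekin(/gaplivob/rograli) == []


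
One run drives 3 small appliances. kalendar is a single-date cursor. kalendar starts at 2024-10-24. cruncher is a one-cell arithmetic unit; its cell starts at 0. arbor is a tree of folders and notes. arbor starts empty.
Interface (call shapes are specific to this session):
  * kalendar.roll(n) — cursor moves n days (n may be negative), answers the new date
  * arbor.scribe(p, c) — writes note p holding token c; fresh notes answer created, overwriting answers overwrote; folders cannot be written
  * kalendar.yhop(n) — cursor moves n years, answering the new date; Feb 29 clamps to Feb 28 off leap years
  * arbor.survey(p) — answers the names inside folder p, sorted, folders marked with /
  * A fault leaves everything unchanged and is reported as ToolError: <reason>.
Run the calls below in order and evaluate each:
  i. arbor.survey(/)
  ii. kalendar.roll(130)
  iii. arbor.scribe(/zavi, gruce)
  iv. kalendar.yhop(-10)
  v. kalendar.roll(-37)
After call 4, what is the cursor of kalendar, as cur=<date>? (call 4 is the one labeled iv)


Answer: cur=2015-03-03

Derivation:
I call arbor.survey passing p→/, yielding [].
I use kalendar.roll passing n→130: 2025-03-03.
Now I run arbor.scribe passing p→/zavi, c→gruce, giving created.
Calling kalendar.yhop passing n→-10, — result: 2015-03-03.
I call kalendar.roll passing n→-37, → 2015-01-25.
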